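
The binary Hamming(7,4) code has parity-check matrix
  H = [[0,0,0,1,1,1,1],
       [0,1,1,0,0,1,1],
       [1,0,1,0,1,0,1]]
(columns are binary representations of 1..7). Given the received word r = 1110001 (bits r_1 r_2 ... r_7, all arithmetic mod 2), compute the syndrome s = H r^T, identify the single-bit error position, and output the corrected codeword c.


s = (1, 1, 1)^T, error position = 7, corrected codeword c = 1110000

Compute s = H r^T mod 2 one row at a time:
  s_1 = 0 + 0 + 0 + 1 = 1 ≡ 1 (mod 2).
  s_2 = 1 + 1 + 0 + 1 = 3 ≡ 1 (mod 2).
  s_3 = 1 + 1 + 0 + 1 = 3 ≡ 1 (mod 2).
s = (1, 1, 1)^T — this equals column 7 of H (binary 111), so error is at position 7.
Correct: flip bit 7 of r = 1110001 to get c = 1110000.


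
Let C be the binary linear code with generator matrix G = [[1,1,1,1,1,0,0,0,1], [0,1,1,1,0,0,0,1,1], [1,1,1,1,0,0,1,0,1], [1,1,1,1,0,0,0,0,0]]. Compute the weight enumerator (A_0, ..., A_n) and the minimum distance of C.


Weight distribution: A_0 = 1, A_2 = 3, A_3 = 3, A_4 = 1, A_5 = 4, A_6 = 3, A_7 = 1. Minimum distance d = 2.

Enumerate all 2^4 = 16 messages m ∈ F_2^4.
For each, compute codeword c = mG in F_2^9, then tally its weight.
  m = 0000 → c = 000000000, weight = 0.
  m = 1000 → c = 111110001, weight = 6.
  m = 0100 → c = 011100011, weight = 5.
  m = 1100 → c = 100010010, weight = 3.
  m = 0010 → c = 111100101, weight = 6.
  m = 1010 → c = 000010100, weight = 2.
  m = 0110 → c = 100000110, weight = 3.
  m = 1110 → c = 011110111, weight = 7.
  m = 0001 → c = 111100000, weight = 4.
  m = 1001 → c = 000010001, weight = 2.
  m = 0101 → c = 100000011, weight = 3.
  m = 1101 → c = 011110010, weight = 5.
  m = 0011 → c = 000000101, weight = 2.
  m = 1011 → c = 111110100, weight = 6.
  m = 0111 → c = 011100110, weight = 5.
  m = 1111 → c = 100010111, weight = 5.
Tally weights:
  weight 0: 1 codewords.
  weight 2: 3 codewords.
  weight 3: 3 codewords.
  weight 4: 1 codewords.
  weight 5: 4 codewords.
  weight 6: 3 codewords.
  weight 7: 1 codewords.
Minimum distance d = smallest w > 0 with A_w > 0 = 2.
Sanity: Σ A_w = 16 = 2^4 = 16 ✓.


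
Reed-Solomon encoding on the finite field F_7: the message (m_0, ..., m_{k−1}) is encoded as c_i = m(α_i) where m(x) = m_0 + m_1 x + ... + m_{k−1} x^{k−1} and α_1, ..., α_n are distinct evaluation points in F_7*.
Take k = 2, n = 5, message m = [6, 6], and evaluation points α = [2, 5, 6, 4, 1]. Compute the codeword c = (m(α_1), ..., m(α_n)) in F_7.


c = [4, 1, 0, 2, 5]

Message polynomial: m(x) = 6 + 6·x (mod 7).
For each evaluation point α_i, compute m(α_i) mod 7:
  α_1 = 2: Horner steps 6 → 4, so m(2) = 4.
  α_2 = 5: Horner steps 6 → 1, so m(5) = 1.
  α_3 = 6: Horner steps 6 → 0, so m(6) = 0.
  α_4 = 4: Horner steps 6 → 2, so m(4) = 2.
  α_5 = 1: Horner steps 6 → 5, so m(1) = 5.
Codeword c = [4, 1, 0, 2, 5] ∈ F_7^5.


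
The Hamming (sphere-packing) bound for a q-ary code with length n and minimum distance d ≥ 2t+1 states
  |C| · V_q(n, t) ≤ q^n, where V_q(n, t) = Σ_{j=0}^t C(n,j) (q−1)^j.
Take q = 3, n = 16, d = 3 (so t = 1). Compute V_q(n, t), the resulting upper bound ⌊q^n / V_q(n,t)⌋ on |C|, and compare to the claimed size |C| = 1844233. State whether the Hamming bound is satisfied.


V_q(n, t) = 33, q^n = 43046721, Hamming bound = 1304446, |C| = 1844233 > bound (violated).

Step 1: Compute V_q(n, t) = Σ_{j=0}^1 C(n, j) (q−1)^j.
  j = 0: C(16,0)·(2)^0 = 1·1 = 1.
  j = 1: C(16,1)·(2)^1 = 16·2 = 32.
  V_q(n, t) = 1 + 32 = 33.
Step 2: q^n = 3^16 = 43046721.
Step 3: Hamming bound ⌊q^n / V_q(n,t)⌋ = ⌊43046721/33⌋ = 1304446.
Step 4: Compare |C| = 1844233 to 1304446: violated.
The claimed |C| lies above the Hamming bound, so no 3-ary code of length 16 with d ≥ 3 can have 1844233 codewords.


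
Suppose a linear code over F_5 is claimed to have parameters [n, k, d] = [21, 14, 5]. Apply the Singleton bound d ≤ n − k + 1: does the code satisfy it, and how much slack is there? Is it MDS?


Singleton RHS = n − k + 1 = 8, slack = 3, bound satisfied, not MDS.

Singleton bound: d ≤ n − k + 1.
Here n = 21, k = 14, so n − k + 1 = 8.
Given d = 5, check d ≤ 8: YES.
Slack = (n − k + 1) − d = 3.
The code is NOT MDS (slack = 3 > 0).
Description: the claimed parameters are [21, 14, 5]_5; such a code would be non-MDS.


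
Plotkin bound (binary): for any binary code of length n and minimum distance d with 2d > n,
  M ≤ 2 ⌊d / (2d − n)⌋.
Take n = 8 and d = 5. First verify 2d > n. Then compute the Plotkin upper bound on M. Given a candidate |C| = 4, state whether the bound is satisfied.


Plotkin bound M ≤ 4; given |C| = 4 ≤ bound (satisfied).

Check applicability: 2d = 10, n = 8.
2d − n = 2 > 0, so Plotkin applies.
Compute d/(2d−n) = 5/2 ≈ 2.5000.
⌊d/(2d−n)⌋ = 2.
Plotkin bound: M ≤ 2·2 = 4.
Given |C| = 4, check: satisfied.
This |C| is at the Plotkin bound.


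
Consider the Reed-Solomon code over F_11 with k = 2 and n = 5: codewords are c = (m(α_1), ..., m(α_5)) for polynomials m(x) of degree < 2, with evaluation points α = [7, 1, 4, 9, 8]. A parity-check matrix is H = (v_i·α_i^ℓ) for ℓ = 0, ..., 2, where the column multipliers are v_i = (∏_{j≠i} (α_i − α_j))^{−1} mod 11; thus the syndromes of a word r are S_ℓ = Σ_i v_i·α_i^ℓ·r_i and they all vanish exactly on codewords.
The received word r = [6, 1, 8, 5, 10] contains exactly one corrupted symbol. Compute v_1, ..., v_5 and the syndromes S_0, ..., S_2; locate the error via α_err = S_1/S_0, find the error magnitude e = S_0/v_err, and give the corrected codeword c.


S = (8, 1, 7), error at position 1, error magnitude e = 2, c = [4, 1, 8, 5, 10].

Step 1: column multipliers v_i = (∏_{j≠i}(α_i − α_j))^{−1} mod 11.
  i = 1 (α = 7): (7−1)(7−4)(7−9)(7−8) = 6·3·(−2)·(−1) = 36 ≡ 3, so v_1 = 3^{−1} = 4 (mod 11).
  i = 2 (α = 1): (1−7)(1−4)(1−9)(1−8) = (−6)·(−3)·(−8)·(−7) = 1008 ≡ 7, so v_2 = 7^{−1} = 8 (mod 11).
  i = 3 (α = 4): (4−7)(4−1)(4−9)(4−8) = (−3)·3·(−5)·(−4) = −180 ≡ 7, so v_3 = 7^{−1} = 8 (mod 11).
  i = 4 (α = 9): (9−7)(9−1)(9−4)(9−8) = 2·8·5·1 = 80 ≡ 3, so v_4 = 3^{−1} = 4 (mod 11).
  i = 5 (α = 8): (8−7)(8−1)(8−4)(8−9) = 1·7·4·(−1) = −28 ≡ 5, so v_5 = 5^{−1} = 9 (mod 11).
  v = [4, 8, 8, 4, 9].
Step 2: syndromes of r = [6, 1, 8, 5, 10] (all sums mod 11).
  S_0 = Σ v_i r_i = 4·6 + 8·1 + 8·8 + 4·5 + 9·10 = 206 ≡ 8.
  S_1 = Σ v_i α_i r_i = 4·7·6 + 8·1·1 + 8·4·8 + 4·9·5 + 9·8·10 = 1332 ≡ 1.
  α_i^2 mod 11 = [5, 1, 5, 4, 9].
  S_2 = Σ v_i α_i^2 r_i = 4·5·6 + 8·1·1 + 8·5·8 + 4·4·5 + 9·9·10 = 1338 ≡ 7.
  S = (8, 1, 7) ≠ 0, so r is not a codeword (an error is present).
Step 3: locate the error. For a single error e at position i, S_ℓ = v_i·e·α_i^ℓ, so α_err = S_1/S_0.
  S_0^{−1} = 8^{−1} = 7 (mod 11), so α_err = 1·7 = 7 ≡ 7 = α_1. Error position i = 1.
  Consistency check: S_2/S_1 = 7·1 = 7 ≡ 7 = α_err ✓ (single-error assumption holds).
Step 4: error magnitude e = S_0/v_1 = S_0·∏_{j≠1}(α_1 − α_j) = 8·3 = 24 ≡ 2 (mod 11).
Step 5: correct position 1: c_1 = r_1 − e = 6 − 2 ≡ 4 (mod 11). Hence c = [4, 1, 8, 5, 10].
  Check: interpolating c through the α_i gives m(x) = 6 + 6·x (degree < 2) with m(α_i) = c_i for every i, so c is indeed a codeword.


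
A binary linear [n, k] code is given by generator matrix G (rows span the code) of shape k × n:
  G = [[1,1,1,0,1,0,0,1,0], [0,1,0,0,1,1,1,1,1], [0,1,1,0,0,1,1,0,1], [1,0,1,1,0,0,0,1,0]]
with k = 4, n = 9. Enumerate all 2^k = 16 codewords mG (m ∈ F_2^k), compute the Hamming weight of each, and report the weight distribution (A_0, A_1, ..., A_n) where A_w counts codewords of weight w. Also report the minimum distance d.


Weight distribution: A_0 = 1, A_2 = 1, A_3 = 3, A_4 = 2, A_5 = 4, A_6 = 3, A_7 = 1, A_8 = 1. Minimum distance d = 2.

Enumerate all 2^4 = 16 messages m ∈ F_2^4.
For each, compute codeword c = mG in F_2^9, then tally its weight.
  m = 0000 → c = 000000000, weight = 0.
  m = 1000 → c = 111010010, weight = 5.
  m = 0100 → c = 010011111, weight = 6.
  m = 1100 → c = 101001101, weight = 5.
  m = 0010 → c = 011001101, weight = 5.
  m = 1010 → c = 100011111, weight = 6.
  m = 0110 → c = 001010010, weight = 3.
  m = 1110 → c = 110000000, weight = 2.
  m = 0001 → c = 101100010, weight = 4.
  m = 1001 → c = 010110000, weight = 3.
  m = 0101 → c = 111111101, weight = 8.
  m = 1101 → c = 000101111, weight = 5.
  m = 0011 → c = 110101111, weight = 7.
  m = 1011 → c = 001111101, weight = 6.
  m = 0111 → c = 100110000, weight = 3.
  m = 1111 → c = 011100010, weight = 4.
Tally weights:
  weight 0: 1 codewords.
  weight 2: 1 codewords.
  weight 3: 3 codewords.
  weight 4: 2 codewords.
  weight 5: 4 codewords.
  weight 6: 3 codewords.
  weight 7: 1 codewords.
  weight 8: 1 codewords.
Minimum distance d = smallest w > 0 with A_w > 0 = 2.
Sanity: Σ A_w = 16 = 2^4 = 16 ✓.


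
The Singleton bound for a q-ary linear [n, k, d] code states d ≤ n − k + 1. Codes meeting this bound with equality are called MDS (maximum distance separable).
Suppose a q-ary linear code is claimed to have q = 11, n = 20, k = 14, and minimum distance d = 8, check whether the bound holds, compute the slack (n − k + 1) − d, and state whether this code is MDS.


Singleton RHS = n − k + 1 = 7, slack = -1, bound violated (no such code; not MDS).

Singleton bound: d ≤ n − k + 1.
Here n = 20, k = 14, so n − k + 1 = 7.
Given d = 8, check d ≤ 7: NO.
Slack = (n − k + 1) − d = -1.
The slack is negative: d = 8 exceeds n − k + 1 = 7 by 1, so the Singleton bound is violated and no linear [20, 14, 8]_11 code can exist. In particular it is not MDS (MDS requires d = n − k + 1 exactly).
Description: the claimed parameters are [20, 14, 8]_11; such a code would be impossible (violates the Singleton bound).


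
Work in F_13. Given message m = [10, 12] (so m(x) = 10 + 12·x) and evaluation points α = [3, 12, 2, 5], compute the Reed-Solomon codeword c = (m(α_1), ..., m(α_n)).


c = [7, 11, 8, 5]

Message polynomial: m(x) = 10 + 12·x (mod 13).
For each evaluation point α_i, compute m(α_i) mod 13:
  α_1 = 3: Horner steps 12 → 7, so m(3) = 7.
  α_2 = 12: Horner steps 12 → 11, so m(12) = 11.
  α_3 = 2: Horner steps 12 → 8, so m(2) = 8.
  α_4 = 5: Horner steps 12 → 5, so m(5) = 5.
Codeword c = [7, 11, 8, 5] ∈ F_13^4.


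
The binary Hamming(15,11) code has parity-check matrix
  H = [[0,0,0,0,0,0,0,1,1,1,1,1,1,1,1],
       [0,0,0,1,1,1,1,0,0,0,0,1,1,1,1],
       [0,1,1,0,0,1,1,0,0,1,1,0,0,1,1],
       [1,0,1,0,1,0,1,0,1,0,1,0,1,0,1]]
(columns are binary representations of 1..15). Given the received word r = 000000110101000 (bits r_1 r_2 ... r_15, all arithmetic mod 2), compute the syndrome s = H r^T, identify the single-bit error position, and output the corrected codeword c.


s = (1, 0, 0, 1)^T, error position = 9, corrected codeword c = 000000111101000

Compute s = H r^T mod 2 one row at a time:
  s_1 = 1 + 0 + 1 + 0 + 1 + 0 + 0 + 0 = 3 ≡ 1 (mod 2).
  s_2 = 0 + 0 + 0 + 1 + 1 + 0 + 0 + 0 = 2 ≡ 0 (mod 2).
  s_3 = 0 + 0 + 0 + 1 + 1 + 0 + 0 + 0 = 2 ≡ 0 (mod 2).
  s_4 = 0 + 0 + 0 + 1 + 0 + 0 + 0 + 0 = 1 ≡ 1 (mod 2).
s = (1, 0, 0, 1)^T — this equals column 9 of H (binary 1001), so error is at position 9.
Correct: flip bit 9 of r = 000000110101000 to get c = 000000111101000.


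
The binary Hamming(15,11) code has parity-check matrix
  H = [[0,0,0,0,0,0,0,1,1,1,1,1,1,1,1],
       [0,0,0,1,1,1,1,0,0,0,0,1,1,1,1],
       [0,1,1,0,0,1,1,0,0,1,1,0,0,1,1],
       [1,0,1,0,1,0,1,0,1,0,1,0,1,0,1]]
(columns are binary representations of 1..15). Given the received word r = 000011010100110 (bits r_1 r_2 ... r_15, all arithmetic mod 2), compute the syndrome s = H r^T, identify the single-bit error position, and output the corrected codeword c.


s = (0, 0, 1, 0)^T, error position = 2, corrected codeword c = 010011010100110

Compute s = H r^T mod 2 one row at a time:
  s_1 = 1 + 0 + 1 + 0 + 0 + 1 + 1 + 0 = 4 ≡ 0 (mod 2).
  s_2 = 0 + 1 + 1 + 0 + 0 + 1 + 1 + 0 = 4 ≡ 0 (mod 2).
  s_3 = 0 + 0 + 1 + 0 + 1 + 0 + 1 + 0 = 3 ≡ 1 (mod 2).
  s_4 = 0 + 0 + 1 + 0 + 0 + 0 + 1 + 0 = 2 ≡ 0 (mod 2).
s = (0, 0, 1, 0)^T — this equals column 2 of H (binary 0010), so error is at position 2.
Correct: flip bit 2 of r = 000011010100110 to get c = 010011010100110.


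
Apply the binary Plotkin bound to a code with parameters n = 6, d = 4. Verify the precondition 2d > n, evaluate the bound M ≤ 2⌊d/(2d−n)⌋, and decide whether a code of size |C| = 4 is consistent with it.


Plotkin bound M ≤ 4; given |C| = 4 ≤ bound (satisfied).

Check applicability: 2d = 8, n = 6.
2d − n = 2 > 0, so Plotkin applies.
Compute d/(2d−n) = 4/2 ≈ 2.0000.
⌊d/(2d−n)⌋ = 2.
Plotkin bound: M ≤ 2·2 = 4.
Given |C| = 4, check: satisfied.
This |C| is at the Plotkin bound.


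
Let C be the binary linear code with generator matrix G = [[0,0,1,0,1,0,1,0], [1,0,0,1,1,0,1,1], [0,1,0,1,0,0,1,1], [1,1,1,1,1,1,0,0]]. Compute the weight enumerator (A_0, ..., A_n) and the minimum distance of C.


Weight distribution: A_0 = 1, A_3 = 4, A_4 = 5, A_5 = 4, A_6 = 2. Minimum distance d = 3.

Enumerate all 2^4 = 16 messages m ∈ F_2^4.
For each, compute codeword c = mG in F_2^8, then tally its weight.
  m = 0000 → c = 00000000, weight = 0.
  m = 1000 → c = 00101010, weight = 3.
  m = 0100 → c = 10011011, weight = 5.
  m = 1100 → c = 10110001, weight = 4.
  m = 0010 → c = 01010011, weight = 4.
  m = 1010 → c = 01111001, weight = 5.
  m = 0110 → c = 11001000, weight = 3.
  m = 1110 → c = 11100010, weight = 4.
  m = 0001 → c = 11111100, weight = 6.
  m = 1001 → c = 11010110, weight = 5.
  m = 0101 → c = 01100111, weight = 5.
  m = 1101 → c = 01001101, weight = 4.
  m = 0011 → c = 10101111, weight = 6.
  m = 1011 → c = 10000101, weight = 3.
  m = 0111 → c = 00110100, weight = 3.
  m = 1111 → c = 00011110, weight = 4.
Tally weights:
  weight 0: 1 codewords.
  weight 3: 4 codewords.
  weight 4: 5 codewords.
  weight 5: 4 codewords.
  weight 6: 2 codewords.
Minimum distance d = smallest w > 0 with A_w > 0 = 3.
Sanity: Σ A_w = 16 = 2^4 = 16 ✓.


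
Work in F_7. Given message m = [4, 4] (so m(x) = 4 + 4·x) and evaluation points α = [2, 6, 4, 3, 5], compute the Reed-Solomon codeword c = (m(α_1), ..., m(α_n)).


c = [5, 0, 6, 2, 3]

Message polynomial: m(x) = 4 + 4·x (mod 7).
For each evaluation point α_i, compute m(α_i) mod 7:
  α_1 = 2: Horner steps 4 → 5, so m(2) = 5.
  α_2 = 6: Horner steps 4 → 0, so m(6) = 0.
  α_3 = 4: Horner steps 4 → 6, so m(4) = 6.
  α_4 = 3: Horner steps 4 → 2, so m(3) = 2.
  α_5 = 5: Horner steps 4 → 3, so m(5) = 3.
Codeword c = [5, 0, 6, 2, 3] ∈ F_7^5.


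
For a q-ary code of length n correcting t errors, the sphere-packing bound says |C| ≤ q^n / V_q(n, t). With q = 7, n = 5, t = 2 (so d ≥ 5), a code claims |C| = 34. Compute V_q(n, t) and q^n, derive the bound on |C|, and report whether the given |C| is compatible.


V_q(n, t) = 391, q^n = 16807, Hamming bound = 42, |C| = 34 ≤ bound (satisfied).

Step 1: Compute V_q(n, t) = Σ_{j=0}^2 C(n, j) (q−1)^j.
  j = 0: C(5,0)·(6)^0 = 1·1 = 1.
  j = 1: C(5,1)·(6)^1 = 5·6 = 30.
  j = 2: C(5,2)·(6)^2 = 10·36 = 360.
  V_q(n, t) = 1 + 30 + 360 = 391.
Step 2: q^n = 7^5 = 16807.
Step 3: Hamming bound ⌊q^n / V_q(n,t)⌋ = ⌊16807/391⌋ = 42.
Step 4: Compare |C| = 34 to 42: satisfied.
The claimed |C| lies below the Hamming bound.


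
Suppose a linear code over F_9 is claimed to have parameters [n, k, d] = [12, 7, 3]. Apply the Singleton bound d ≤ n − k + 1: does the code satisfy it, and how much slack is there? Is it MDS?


Singleton RHS = n − k + 1 = 6, slack = 3, bound satisfied, not MDS.

Singleton bound: d ≤ n − k + 1.
Here n = 12, k = 7, so n − k + 1 = 6.
Given d = 3, check d ≤ 6: YES.
Slack = (n − k + 1) − d = 3.
The code is NOT MDS (slack = 3 > 0).
Description: the claimed parameters are [12, 7, 3]_9; such a code would be non-MDS.


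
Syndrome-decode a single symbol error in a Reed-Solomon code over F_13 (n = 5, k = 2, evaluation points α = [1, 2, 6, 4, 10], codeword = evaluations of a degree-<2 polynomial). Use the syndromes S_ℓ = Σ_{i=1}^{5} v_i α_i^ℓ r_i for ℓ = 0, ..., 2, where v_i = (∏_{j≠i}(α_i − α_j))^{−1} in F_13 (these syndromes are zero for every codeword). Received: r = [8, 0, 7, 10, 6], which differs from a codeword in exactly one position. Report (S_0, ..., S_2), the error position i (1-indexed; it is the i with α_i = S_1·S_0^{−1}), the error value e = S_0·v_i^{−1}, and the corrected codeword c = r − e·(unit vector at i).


S = (8, 2, 7), error at position 5, error magnitude e = 5, c = [8, 0, 7, 10, 1].

Step 1: column multipliers v_i = (∏_{j≠i}(α_i − α_j))^{−1} mod 13.
  i = 1 (α = 1): (1−2)(1−6)(1−4)(1−10) = (−1)·(−5)·(−3)·(−9) = 135 ≡ 5, so v_1 = 5^{−1} = 8 (mod 13).
  i = 2 (α = 2): (2−1)(2−6)(2−4)(2−10) = 1·(−4)·(−2)·(−8) = −64 ≡ 1, so v_2 = 1^{−1} = 1 (mod 13).
  i = 3 (α = 6): (6−1)(6−2)(6−4)(6−10) = 5·4·2·(−4) = −160 ≡ 9, so v_3 = 9^{−1} = 3 (mod 13).
  i = 4 (α = 4): (4−1)(4−2)(4−6)(4−10) = 3·2·(−2)·(−6) = 72 ≡ 7, so v_4 = 7^{−1} = 2 (mod 13).
  i = 5 (α = 10): (10−1)(10−2)(10−6)(10−4) = 9·8·4·6 = 1728 ≡ 12, so v_5 = 12^{−1} = 12 (mod 13).
  v = [8, 1, 3, 2, 12].
Step 2: syndromes of r = [8, 0, 7, 10, 6] (all sums mod 13).
  S_0 = Σ v_i r_i = 8·8 + 1·0 + 3·7 + 2·10 + 12·6 = 177 ≡ 8.
  S_1 = Σ v_i α_i r_i = 8·1·8 + 1·2·0 + 3·6·7 + 2·4·10 + 12·10·6 = 990 ≡ 2.
  α_i^2 mod 13 = [1, 4, 10, 3, 9].
  S_2 = Σ v_i α_i^2 r_i = 8·1·8 + 1·4·0 + 3·10·7 + 2·3·10 + 12·9·6 = 982 ≡ 7.
  S = (8, 2, 7) ≠ 0, so r is not a codeword (an error is present).
Step 3: locate the error. For a single error e at position i, S_ℓ = v_i·e·α_i^ℓ, so α_err = S_1/S_0.
  S_0^{−1} = 8^{−1} = 5 (mod 13), so α_err = 2·5 = 10 ≡ 10 = α_5. Error position i = 5.
  Consistency check: S_2/S_1 = 7·7 = 49 ≡ 10 = α_err ✓ (single-error assumption holds).
Step 4: error magnitude e = S_0/v_5 = S_0·∏_{j≠5}(α_5 − α_j) = 8·12 = 96 ≡ 5 (mod 13).
Step 5: correct position 5: c_5 = r_5 − e = 6 − 5 ≡ 1 (mod 13). Hence c = [8, 0, 7, 10, 1].
  Check: interpolating c through the α_i gives m(x) = 3 + 5·x (degree < 2) with m(α_i) = c_i for every i, so c is indeed a codeword.


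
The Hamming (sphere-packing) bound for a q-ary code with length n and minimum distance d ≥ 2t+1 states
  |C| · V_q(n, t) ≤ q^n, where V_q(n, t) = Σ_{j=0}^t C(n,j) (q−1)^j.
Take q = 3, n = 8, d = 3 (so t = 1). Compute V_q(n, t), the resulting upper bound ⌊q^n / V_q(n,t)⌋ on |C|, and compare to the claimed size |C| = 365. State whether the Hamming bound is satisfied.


V_q(n, t) = 17, q^n = 6561, Hamming bound = 385, |C| = 365 ≤ bound (satisfied).

Step 1: Compute V_q(n, t) = Σ_{j=0}^1 C(n, j) (q−1)^j.
  j = 0: C(8,0)·(2)^0 = 1·1 = 1.
  j = 1: C(8,1)·(2)^1 = 8·2 = 16.
  V_q(n, t) = 1 + 16 = 17.
Step 2: q^n = 3^8 = 6561.
Step 3: Hamming bound ⌊q^n / V_q(n,t)⌋ = ⌊6561/17⌋ = 385.
Step 4: Compare |C| = 365 to 385: satisfied.
The claimed |C| lies below the Hamming bound.


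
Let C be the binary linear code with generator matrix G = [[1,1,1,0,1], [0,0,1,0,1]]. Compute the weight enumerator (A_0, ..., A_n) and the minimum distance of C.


Weight distribution: A_0 = 1, A_2 = 2, A_4 = 1. Minimum distance d = 2.

Enumerate all 2^2 = 4 messages m ∈ F_2^2.
For each, compute codeword c = mG in F_2^5, then tally its weight.
  m = 00 → c = 00000, weight = 0.
  m = 10 → c = 11101, weight = 4.
  m = 01 → c = 00101, weight = 2.
  m = 11 → c = 11000, weight = 2.
Tally weights:
  weight 0: 1 codewords.
  weight 2: 2 codewords.
  weight 4: 1 codewords.
Minimum distance d = smallest w > 0 with A_w > 0 = 2.
Sanity: Σ A_w = 4 = 2^2 = 4 ✓.


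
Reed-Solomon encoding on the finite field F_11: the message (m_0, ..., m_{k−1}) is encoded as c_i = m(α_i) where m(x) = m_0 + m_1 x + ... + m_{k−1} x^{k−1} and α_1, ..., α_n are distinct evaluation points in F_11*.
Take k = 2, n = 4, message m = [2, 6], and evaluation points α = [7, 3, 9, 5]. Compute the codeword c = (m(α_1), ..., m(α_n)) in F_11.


c = [0, 9, 1, 10]

Message polynomial: m(x) = 2 + 6·x (mod 11).
For each evaluation point α_i, compute m(α_i) mod 11:
  α_1 = 7: Horner steps 6 → 0, so m(7) = 0.
  α_2 = 3: Horner steps 6 → 9, so m(3) = 9.
  α_3 = 9: Horner steps 6 → 1, so m(9) = 1.
  α_4 = 5: Horner steps 6 → 10, so m(5) = 10.
Codeword c = [0, 9, 1, 10] ∈ F_11^4.


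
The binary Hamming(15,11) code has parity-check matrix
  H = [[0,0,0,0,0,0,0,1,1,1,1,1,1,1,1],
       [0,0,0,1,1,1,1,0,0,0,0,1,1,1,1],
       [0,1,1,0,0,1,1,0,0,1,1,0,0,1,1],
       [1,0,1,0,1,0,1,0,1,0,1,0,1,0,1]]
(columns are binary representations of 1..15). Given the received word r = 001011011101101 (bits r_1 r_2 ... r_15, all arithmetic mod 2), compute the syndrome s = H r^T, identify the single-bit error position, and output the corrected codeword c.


s = (0, 1, 0, 1)^T, error position = 5, corrected codeword c = 001001011101101

Compute s = H r^T mod 2 one row at a time:
  s_1 = 1 + 1 + 1 + 0 + 1 + 1 + 0 + 1 = 6 ≡ 0 (mod 2).
  s_2 = 0 + 1 + 1 + 0 + 1 + 1 + 0 + 1 = 5 ≡ 1 (mod 2).
  s_3 = 0 + 1 + 1 + 0 + 1 + 0 + 0 + 1 = 4 ≡ 0 (mod 2).
  s_4 = 0 + 1 + 1 + 0 + 1 + 0 + 1 + 1 = 5 ≡ 1 (mod 2).
s = (0, 1, 0, 1)^T — this equals column 5 of H (binary 0101), so error is at position 5.
Correct: flip bit 5 of r = 001011011101101 to get c = 001001011101101.


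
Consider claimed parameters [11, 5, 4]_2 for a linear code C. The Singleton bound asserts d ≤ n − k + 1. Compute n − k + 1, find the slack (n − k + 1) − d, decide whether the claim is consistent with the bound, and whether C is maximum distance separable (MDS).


Singleton RHS = n − k + 1 = 7, slack = 3, bound satisfied, not MDS.

Singleton bound: d ≤ n − k + 1.
Here n = 11, k = 5, so n − k + 1 = 7.
Given d = 4, check d ≤ 7: YES.
Slack = (n − k + 1) − d = 3.
The code is NOT MDS (slack = 3 > 0).
Description: the claimed parameters are [11, 5, 4]_2; such a code would be non-MDS.


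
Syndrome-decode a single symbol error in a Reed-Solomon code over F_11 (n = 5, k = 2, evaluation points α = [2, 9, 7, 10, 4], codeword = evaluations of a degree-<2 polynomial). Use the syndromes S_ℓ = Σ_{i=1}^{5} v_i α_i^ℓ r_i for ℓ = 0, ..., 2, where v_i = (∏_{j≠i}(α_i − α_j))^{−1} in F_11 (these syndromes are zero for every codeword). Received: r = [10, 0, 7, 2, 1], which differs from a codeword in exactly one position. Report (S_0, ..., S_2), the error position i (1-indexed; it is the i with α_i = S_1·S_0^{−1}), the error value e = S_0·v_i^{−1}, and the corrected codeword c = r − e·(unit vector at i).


S = (9, 7, 3), error at position 1, error magnitude e = 2, c = [8, 0, 7, 2, 1].

Step 1: column multipliers v_i = (∏_{j≠i}(α_i − α_j))^{−1} mod 11.
  i = 1 (α = 2): (2−9)(2−7)(2−10)(2−4) = (−7)·(−5)·(−8)·(−2) = 560 ≡ 10, so v_1 = 10^{−1} = 10 (mod 11).
  i = 2 (α = 9): (9−2)(9−7)(9−10)(9−4) = 7·2·(−1)·5 = −70 ≡ 7, so v_2 = 7^{−1} = 8 (mod 11).
  i = 3 (α = 7): (7−2)(7−9)(7−10)(7−4) = 5·(−2)·(−3)·3 = 90 ≡ 2, so v_3 = 2^{−1} = 6 (mod 11).
  i = 4 (α = 10): (10−2)(10−9)(10−7)(10−4) = 8·1·3·6 = 144 ≡ 1, so v_4 = 1^{−1} = 1 (mod 11).
  i = 5 (α = 4): (4−2)(4−9)(4−7)(4−10) = 2·(−5)·(−3)·(−6) = −180 ≡ 7, so v_5 = 7^{−1} = 8 (mod 11).
  v = [10, 8, 6, 1, 8].
Step 2: syndromes of r = [10, 0, 7, 2, 1] (all sums mod 11).
  S_0 = Σ v_i r_i = 10·10 + 8·0 + 6·7 + 1·2 + 8·1 = 152 ≡ 9.
  S_1 = Σ v_i α_i r_i = 10·2·10 + 8·9·0 + 6·7·7 + 1·10·2 + 8·4·1 = 546 ≡ 7.
  α_i^2 mod 11 = [4, 4, 5, 1, 5].
  S_2 = Σ v_i α_i^2 r_i = 10·4·10 + 8·4·0 + 6·5·7 + 1·1·2 + 8·5·1 = 652 ≡ 3.
  S = (9, 7, 3) ≠ 0, so r is not a codeword (an error is present).
Step 3: locate the error. For a single error e at position i, S_ℓ = v_i·e·α_i^ℓ, so α_err = S_1/S_0.
  S_0^{−1} = 9^{−1} = 5 (mod 11), so α_err = 7·5 = 35 ≡ 2 = α_1. Error position i = 1.
  Consistency check: S_2/S_1 = 3·8 = 24 ≡ 2 = α_err ✓ (single-error assumption holds).
Step 4: error magnitude e = S_0/v_1 = S_0·∏_{j≠1}(α_1 − α_j) = 9·10 = 90 ≡ 2 (mod 11).
Step 5: correct position 1: c_1 = r_1 − e = 10 − 2 ≡ 8 (mod 11). Hence c = [8, 0, 7, 2, 1].
  Check: interpolating c through the α_i gives m(x) = 4 + 2·x (degree < 2) with m(α_i) = c_i for every i, so c is indeed a codeword.


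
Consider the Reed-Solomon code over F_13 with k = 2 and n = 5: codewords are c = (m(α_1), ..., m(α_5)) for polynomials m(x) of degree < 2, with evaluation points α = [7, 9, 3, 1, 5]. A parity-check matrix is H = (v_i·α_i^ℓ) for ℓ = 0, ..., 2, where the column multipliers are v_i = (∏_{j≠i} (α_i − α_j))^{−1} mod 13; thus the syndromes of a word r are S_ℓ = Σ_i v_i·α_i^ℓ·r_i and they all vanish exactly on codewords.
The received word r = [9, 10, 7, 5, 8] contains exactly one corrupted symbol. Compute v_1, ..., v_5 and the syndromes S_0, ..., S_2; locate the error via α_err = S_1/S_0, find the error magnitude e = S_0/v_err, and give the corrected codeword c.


S = (11, 11, 11), error at position 4, error magnitude e = 12, c = [9, 10, 7, 6, 8].

Step 1: column multipliers v_i = (∏_{j≠i}(α_i − α_j))^{−1} mod 13.
  i = 1 (α = 7): (7−9)(7−3)(7−1)(7−5) = (−2)·4·6·2 = −96 ≡ 8, so v_1 = 8^{−1} = 5 (mod 13).
  i = 2 (α = 9): (9−7)(9−3)(9−1)(9−5) = 2·6·8·4 = 384 ≡ 7, so v_2 = 7^{−1} = 2 (mod 13).
  i = 3 (α = 3): (3−7)(3−9)(3−1)(3−5) = (−4)·(−6)·2·(−2) = −96 ≡ 8, so v_3 = 8^{−1} = 5 (mod 13).
  i = 4 (α = 1): (1−7)(1−9)(1−3)(1−5) = (−6)·(−8)·(−2)·(−4) = 384 ≡ 7, so v_4 = 7^{−1} = 2 (mod 13).
  i = 5 (α = 5): (5−7)(5−9)(5−3)(5−1) = (−2)·(−4)·2·4 = 64 ≡ 12, so v_5 = 12^{−1} = 12 (mod 13).
  v = [5, 2, 5, 2, 12].
Step 2: syndromes of r = [9, 10, 7, 5, 8] (all sums mod 13).
  S_0 = Σ v_i r_i = 5·9 + 2·10 + 5·7 + 2·5 + 12·8 = 206 ≡ 11.
  S_1 = Σ v_i α_i r_i = 5·7·9 + 2·9·10 + 5·3·7 + 2·1·5 + 12·5·8 = 1090 ≡ 11.
  α_i^2 mod 13 = [10, 3, 9, 1, 12].
  S_2 = Σ v_i α_i^2 r_i = 5·10·9 + 2·3·10 + 5·9·7 + 2·1·5 + 12·12·8 = 1987 ≡ 11.
  S = (11, 11, 11) ≠ 0, so r is not a codeword (an error is present).
Step 3: locate the error. For a single error e at position i, S_ℓ = v_i·e·α_i^ℓ, so α_err = S_1/S_0.
  S_0^{−1} = 11^{−1} = 6 (mod 13), so α_err = 11·6 = 66 ≡ 1 = α_4. Error position i = 4.
  Consistency check: S_2/S_1 = 11·6 = 66 ≡ 1 = α_err ✓ (single-error assumption holds).
Step 4: error magnitude e = S_0/v_4 = S_0·∏_{j≠4}(α_4 − α_j) = 11·7 = 77 ≡ 12 (mod 13).
Step 5: correct position 4: c_4 = r_4 − e = 5 − 12 ≡ 6 (mod 13). Hence c = [9, 10, 7, 6, 8].
  Check: interpolating c through the α_i gives m(x) = 12 + 7·x (degree < 2) with m(α_i) = c_i for every i, so c is indeed a codeword.


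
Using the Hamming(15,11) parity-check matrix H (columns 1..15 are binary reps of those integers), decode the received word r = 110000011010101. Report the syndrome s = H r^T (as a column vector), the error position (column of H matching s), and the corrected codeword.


s = (1, 0, 1, 1)^T, error position = 11, corrected codeword c = 110000011000101

Compute s = H r^T mod 2 one row at a time:
  s_1 = 1 + 1 + 0 + 1 + 0 + 1 + 0 + 1 = 5 ≡ 1 (mod 2).
  s_2 = 0 + 0 + 0 + 0 + 0 + 1 + 0 + 1 = 2 ≡ 0 (mod 2).
  s_3 = 1 + 0 + 0 + 0 + 0 + 1 + 0 + 1 = 3 ≡ 1 (mod 2).
  s_4 = 1 + 0 + 0 + 0 + 1 + 1 + 1 + 1 = 5 ≡ 1 (mod 2).
s = (1, 0, 1, 1)^T — this equals column 11 of H (binary 1011), so error is at position 11.
Correct: flip bit 11 of r = 110000011010101 to get c = 110000011000101.


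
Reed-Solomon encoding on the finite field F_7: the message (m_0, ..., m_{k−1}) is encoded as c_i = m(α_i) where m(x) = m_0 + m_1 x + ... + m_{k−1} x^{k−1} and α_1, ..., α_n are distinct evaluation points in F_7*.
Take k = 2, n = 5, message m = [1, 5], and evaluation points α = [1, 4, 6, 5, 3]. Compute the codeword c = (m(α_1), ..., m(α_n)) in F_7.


c = [6, 0, 3, 5, 2]

Message polynomial: m(x) = 1 + 5·x (mod 7).
For each evaluation point α_i, compute m(α_i) mod 7:
  α_1 = 1: Horner steps 5 → 6, so m(1) = 6.
  α_2 = 4: Horner steps 5 → 0, so m(4) = 0.
  α_3 = 6: Horner steps 5 → 3, so m(6) = 3.
  α_4 = 5: Horner steps 5 → 5, so m(5) = 5.
  α_5 = 3: Horner steps 5 → 2, so m(3) = 2.
Codeword c = [6, 0, 3, 5, 2] ∈ F_7^5.


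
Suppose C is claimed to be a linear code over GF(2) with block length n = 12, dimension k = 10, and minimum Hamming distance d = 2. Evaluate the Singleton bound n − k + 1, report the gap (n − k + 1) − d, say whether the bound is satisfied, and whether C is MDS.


Singleton RHS = n − k + 1 = 3, slack = 1, bound satisfied, not MDS.

Singleton bound: d ≤ n − k + 1.
Here n = 12, k = 10, so n − k + 1 = 3.
Given d = 2, check d ≤ 3: YES.
Slack = (n − k + 1) − d = 1.
The code is NOT MDS (slack = 1 > 0).
Description: the claimed parameters are [12, 10, 2]_2; such a code would be non-MDS.


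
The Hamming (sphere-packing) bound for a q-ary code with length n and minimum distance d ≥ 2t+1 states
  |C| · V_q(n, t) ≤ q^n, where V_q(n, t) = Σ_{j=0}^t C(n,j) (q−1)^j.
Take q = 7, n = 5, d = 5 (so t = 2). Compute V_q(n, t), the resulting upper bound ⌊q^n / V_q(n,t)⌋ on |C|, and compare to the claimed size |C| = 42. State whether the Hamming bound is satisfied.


V_q(n, t) = 391, q^n = 16807, Hamming bound = 42, |C| = 42 ≤ bound (satisfied).

Step 1: Compute V_q(n, t) = Σ_{j=0}^2 C(n, j) (q−1)^j.
  j = 0: C(5,0)·(6)^0 = 1·1 = 1.
  j = 1: C(5,1)·(6)^1 = 5·6 = 30.
  j = 2: C(5,2)·(6)^2 = 10·36 = 360.
  V_q(n, t) = 1 + 30 + 360 = 391.
Step 2: q^n = 7^5 = 16807.
Step 3: Hamming bound ⌊q^n / V_q(n,t)⌋ = ⌊16807/391⌋ = 42.
Step 4: Compare |C| = 42 to 42: satisfied.
The claimed |C| lies at the Hamming bound (tight).


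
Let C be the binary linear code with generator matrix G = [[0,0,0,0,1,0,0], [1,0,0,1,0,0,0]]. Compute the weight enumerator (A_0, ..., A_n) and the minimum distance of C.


Weight distribution: A_0 = 1, A_1 = 1, A_2 = 1, A_3 = 1. Minimum distance d = 1.

Enumerate all 2^2 = 4 messages m ∈ F_2^2.
For each, compute codeword c = mG in F_2^7, then tally its weight.
  m = 00 → c = 0000000, weight = 0.
  m = 10 → c = 0000100, weight = 1.
  m = 01 → c = 1001000, weight = 2.
  m = 11 → c = 1001100, weight = 3.
Tally weights:
  weight 0: 1 codewords.
  weight 1: 1 codewords.
  weight 2: 1 codewords.
  weight 3: 1 codewords.
Minimum distance d = smallest w > 0 with A_w > 0 = 1.
Sanity: Σ A_w = 4 = 2^2 = 4 ✓.


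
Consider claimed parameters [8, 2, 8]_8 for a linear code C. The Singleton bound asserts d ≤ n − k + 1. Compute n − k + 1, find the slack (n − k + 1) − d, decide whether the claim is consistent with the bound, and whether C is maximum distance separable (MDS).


Singleton RHS = n − k + 1 = 7, slack = -1, bound violated (no such code; not MDS).

Singleton bound: d ≤ n − k + 1.
Here n = 8, k = 2, so n − k + 1 = 7.
Given d = 8, check d ≤ 7: NO.
Slack = (n − k + 1) − d = -1.
The slack is negative: d = 8 exceeds n − k + 1 = 7 by 1, so the Singleton bound is violated and no linear [8, 2, 8]_8 code can exist. In particular it is not MDS (MDS requires d = n − k + 1 exactly).
Description: the claimed parameters are [8, 2, 8]_8; such a code would be impossible (violates the Singleton bound).


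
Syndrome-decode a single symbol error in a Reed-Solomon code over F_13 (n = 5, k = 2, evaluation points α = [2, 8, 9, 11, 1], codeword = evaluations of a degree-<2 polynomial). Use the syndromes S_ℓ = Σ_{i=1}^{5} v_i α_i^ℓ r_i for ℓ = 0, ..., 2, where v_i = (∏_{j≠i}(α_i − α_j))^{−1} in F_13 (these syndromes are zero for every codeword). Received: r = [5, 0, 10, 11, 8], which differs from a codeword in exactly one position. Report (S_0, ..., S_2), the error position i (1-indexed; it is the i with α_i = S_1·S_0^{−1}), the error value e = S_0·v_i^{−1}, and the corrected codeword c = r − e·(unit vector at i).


S = (1, 11, 4), error at position 4, error magnitude e = 7, c = [5, 0, 10, 4, 8].

Step 1: column multipliers v_i = (∏_{j≠i}(α_i − α_j))^{−1} mod 13.
  i = 1 (α = 2): (2−8)(2−9)(2−11)(2−1) = (−6)·(−7)·(−9)·1 = −378 ≡ 12, so v_1 = 12^{−1} = 12 (mod 13).
  i = 2 (α = 8): (8−2)(8−9)(8−11)(8−1) = 6·(−1)·(−3)·7 = 126 ≡ 9, so v_2 = 9^{−1} = 3 (mod 13).
  i = 3 (α = 9): (9−2)(9−8)(9−11)(9−1) = 7·1·(−2)·8 = −112 ≡ 5, so v_3 = 5^{−1} = 8 (mod 13).
  i = 4 (α = 11): (11−2)(11−8)(11−9)(11−1) = 9·3·2·10 = 540 ≡ 7, so v_4 = 7^{−1} = 2 (mod 13).
  i = 5 (α = 1): (1−2)(1−8)(1−9)(1−11) = (−1)·(−7)·(−8)·(−10) = 560 ≡ 1, so v_5 = 1^{−1} = 1 (mod 13).
  v = [12, 3, 8, 2, 1].
Step 2: syndromes of r = [5, 0, 10, 11, 8] (all sums mod 13).
  S_0 = Σ v_i r_i = 12·5 + 3·0 + 8·10 + 2·11 + 1·8 = 170 ≡ 1.
  S_1 = Σ v_i α_i r_i = 12·2·5 + 3·8·0 + 8·9·10 + 2·11·11 + 1·1·8 = 1090 ≡ 11.
  α_i^2 mod 13 = [4, 12, 3, 4, 1].
  S_2 = Σ v_i α_i^2 r_i = 12·4·5 + 3·12·0 + 8·3·10 + 2·4·11 + 1·1·8 = 576 ≡ 4.
  S = (1, 11, 4) ≠ 0, so r is not a codeword (an error is present).
Step 3: locate the error. For a single error e at position i, S_ℓ = v_i·e·α_i^ℓ, so α_err = S_1/S_0.
  S_0^{−1} = 1^{−1} = 1 (mod 13), so α_err = 11·1 = 11 ≡ 11 = α_4. Error position i = 4.
  Consistency check: S_2/S_1 = 4·6 = 24 ≡ 11 = α_err ✓ (single-error assumption holds).
Step 4: error magnitude e = S_0/v_4 = S_0·∏_{j≠4}(α_4 − α_j) = 1·7 = 7 ≡ 7 (mod 13).
Step 5: correct position 4: c_4 = r_4 − e = 11 − 7 ≡ 4 (mod 13). Hence c = [5, 0, 10, 4, 8].
  Check: interpolating c through the α_i gives m(x) = 11 + 10·x (degree < 2) with m(α_i) = c_i for every i, so c is indeed a codeword.


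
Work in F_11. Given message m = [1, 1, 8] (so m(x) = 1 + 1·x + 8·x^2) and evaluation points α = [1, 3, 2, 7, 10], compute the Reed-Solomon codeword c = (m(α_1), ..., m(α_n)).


c = [10, 10, 2, 4, 8]

Message polynomial: m(x) = 1 + 1·x + 8·x^2 (mod 11).
For each evaluation point α_i, compute m(α_i) mod 11:
  α_1 = 1: Horner steps 8 → 9 → 10, so m(1) = 10.
  α_2 = 3: Horner steps 8 → 3 → 10, so m(3) = 10.
  α_3 = 2: Horner steps 8 → 6 → 2, so m(2) = 2.
  α_4 = 7: Horner steps 8 → 2 → 4, so m(7) = 4.
  α_5 = 10: Horner steps 8 → 4 → 8, so m(10) = 8.
Codeword c = [10, 10, 2, 4, 8] ∈ F_11^5.


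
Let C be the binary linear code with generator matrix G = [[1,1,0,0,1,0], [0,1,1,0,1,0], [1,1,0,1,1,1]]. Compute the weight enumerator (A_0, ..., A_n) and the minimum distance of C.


Weight distribution: A_0 = 1, A_2 = 2, A_3 = 2, A_4 = 1, A_5 = 2. Minimum distance d = 2.

Enumerate all 2^3 = 8 messages m ∈ F_2^3.
For each, compute codeword c = mG in F_2^6, then tally its weight.
  m = 000 → c = 000000, weight = 0.
  m = 100 → c = 110010, weight = 3.
  m = 010 → c = 011010, weight = 3.
  m = 110 → c = 101000, weight = 2.
  m = 001 → c = 110111, weight = 5.
  m = 101 → c = 000101, weight = 2.
  m = 011 → c = 101101, weight = 4.
  m = 111 → c = 011111, weight = 5.
Tally weights:
  weight 0: 1 codewords.
  weight 2: 2 codewords.
  weight 3: 2 codewords.
  weight 4: 1 codewords.
  weight 5: 2 codewords.
Minimum distance d = smallest w > 0 with A_w > 0 = 2.
Sanity: Σ A_w = 8 = 2^3 = 8 ✓.


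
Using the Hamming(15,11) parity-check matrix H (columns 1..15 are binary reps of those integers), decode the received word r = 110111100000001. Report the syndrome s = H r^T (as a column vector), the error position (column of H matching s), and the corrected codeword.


s = (1, 1, 0, 0)^T, error position = 12, corrected codeword c = 110111100001001

Compute s = H r^T mod 2 one row at a time:
  s_1 = 0 + 0 + 0 + 0 + 0 + 0 + 0 + 1 = 1 ≡ 1 (mod 2).
  s_2 = 1 + 1 + 1 + 1 + 0 + 0 + 0 + 1 = 5 ≡ 1 (mod 2).
  s_3 = 1 + 0 + 1 + 1 + 0 + 0 + 0 + 1 = 4 ≡ 0 (mod 2).
  s_4 = 1 + 0 + 1 + 1 + 0 + 0 + 0 + 1 = 4 ≡ 0 (mod 2).
s = (1, 1, 0, 0)^T — this equals column 12 of H (binary 1100), so error is at position 12.
Correct: flip bit 12 of r = 110111100000001 to get c = 110111100001001.


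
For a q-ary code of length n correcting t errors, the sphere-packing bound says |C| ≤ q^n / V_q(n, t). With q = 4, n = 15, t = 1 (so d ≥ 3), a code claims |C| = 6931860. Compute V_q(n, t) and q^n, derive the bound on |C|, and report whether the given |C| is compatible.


V_q(n, t) = 46, q^n = 1073741824, Hamming bound = 23342213, |C| = 6931860 ≤ bound (satisfied).

Step 1: Compute V_q(n, t) = Σ_{j=0}^1 C(n, j) (q−1)^j.
  j = 0: C(15,0)·(3)^0 = 1·1 = 1.
  j = 1: C(15,1)·(3)^1 = 15·3 = 45.
  V_q(n, t) = 1 + 45 = 46.
Step 2: q^n = 4^15 = 1073741824.
Step 3: Hamming bound ⌊q^n / V_q(n,t)⌋ = ⌊1073741824/46⌋ = 23342213.
Step 4: Compare |C| = 6931860 to 23342213: satisfied.
The claimed |C| lies below the Hamming bound.


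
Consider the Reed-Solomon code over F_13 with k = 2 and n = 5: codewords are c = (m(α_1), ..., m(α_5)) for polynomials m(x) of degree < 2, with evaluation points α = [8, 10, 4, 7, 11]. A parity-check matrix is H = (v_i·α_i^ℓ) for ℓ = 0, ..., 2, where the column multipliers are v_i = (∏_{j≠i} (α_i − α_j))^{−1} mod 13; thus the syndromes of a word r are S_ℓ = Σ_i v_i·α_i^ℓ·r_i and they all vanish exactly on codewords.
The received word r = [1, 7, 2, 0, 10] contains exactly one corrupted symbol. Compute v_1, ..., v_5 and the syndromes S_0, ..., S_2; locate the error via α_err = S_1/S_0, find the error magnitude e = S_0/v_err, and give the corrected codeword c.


S = (5, 9, 11), error at position 4, error magnitude e = 2, c = [1, 7, 2, 11, 10].

Step 1: column multipliers v_i = (∏_{j≠i}(α_i − α_j))^{−1} mod 13.
  i = 1 (α = 8): (8−10)(8−4)(8−7)(8−11) = (−2)·4·1·(−3) = 24 ≡ 11, so v_1 = 11^{−1} = 6 (mod 13).
  i = 2 (α = 10): (10−8)(10−4)(10−7)(10−11) = 2·6·3·(−1) = −36 ≡ 3, so v_2 = 3^{−1} = 9 (mod 13).
  i = 3 (α = 4): (4−8)(4−10)(4−7)(4−11) = (−4)·(−6)·(−3)·(−7) = 504 ≡ 10, so v_3 = 10^{−1} = 4 (mod 13).
  i = 4 (α = 7): (7−8)(7−10)(7−4)(7−11) = (−1)·(−3)·3·(−4) = −36 ≡ 3, so v_4 = 3^{−1} = 9 (mod 13).
  i = 5 (α = 11): (11−8)(11−10)(11−4)(11−7) = 3·1·7·4 = 84 ≡ 6, so v_5 = 6^{−1} = 11 (mod 13).
  v = [6, 9, 4, 9, 11].
Step 2: syndromes of r = [1, 7, 2, 0, 10] (all sums mod 13).
  S_0 = Σ v_i r_i = 6·1 + 9·7 + 4·2 + 9·0 + 11·10 = 187 ≡ 5.
  S_1 = Σ v_i α_i r_i = 6·8·1 + 9·10·7 + 4·4·2 + 9·7·0 + 11·11·10 = 1920 ≡ 9.
  α_i^2 mod 13 = [12, 9, 3, 10, 4].
  S_2 = Σ v_i α_i^2 r_i = 6·12·1 + 9·9·7 + 4·3·2 + 9·10·0 + 11·4·10 = 1103 ≡ 11.
  S = (5, 9, 11) ≠ 0, so r is not a codeword (an error is present).
Step 3: locate the error. For a single error e at position i, S_ℓ = v_i·e·α_i^ℓ, so α_err = S_1/S_0.
  S_0^{−1} = 5^{−1} = 8 (mod 13), so α_err = 9·8 = 72 ≡ 7 = α_4. Error position i = 4.
  Consistency check: S_2/S_1 = 11·3 = 33 ≡ 7 = α_err ✓ (single-error assumption holds).
Step 4: error magnitude e = S_0/v_4 = S_0·∏_{j≠4}(α_4 − α_j) = 5·3 = 15 ≡ 2 (mod 13).
Step 5: correct position 4: c_4 = r_4 − e = 0 − 2 ≡ 11 (mod 13). Hence c = [1, 7, 2, 11, 10].
  Check: interpolating c through the α_i gives m(x) = 3 + 3·x (degree < 2) with m(α_i) = c_i for every i, so c is indeed a codeword.


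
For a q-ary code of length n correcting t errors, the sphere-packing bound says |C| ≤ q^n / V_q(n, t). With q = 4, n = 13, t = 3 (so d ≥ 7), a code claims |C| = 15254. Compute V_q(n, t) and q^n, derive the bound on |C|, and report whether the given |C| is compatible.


V_q(n, t) = 8464, q^n = 67108864, Hamming bound = 7928, |C| = 15254 > bound (violated).

Step 1: Compute V_q(n, t) = Σ_{j=0}^3 C(n, j) (q−1)^j.
  j = 0: C(13,0)·(3)^0 = 1·1 = 1.
  j = 1: C(13,1)·(3)^1 = 13·3 = 39.
  j = 2: C(13,2)·(3)^2 = 78·9 = 702.
  j = 3: C(13,3)·(3)^3 = 286·27 = 7722.
  V_q(n, t) = 1 + 39 + 702 + 7722 = 8464.
Step 2: q^n = 4^13 = 67108864.
Step 3: Hamming bound ⌊q^n / V_q(n,t)⌋ = ⌊67108864/8464⌋ = 7928.
Step 4: Compare |C| = 15254 to 7928: violated.
The claimed |C| lies above the Hamming bound, so no 4-ary code of length 13 with d ≥ 7 can have 15254 codewords.
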